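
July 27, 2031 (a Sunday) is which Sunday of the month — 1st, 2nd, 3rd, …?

4th

Day 27 falls in week ⌈27/7⌉ of the month.
Days 1–7 hold the 1st Sunday, 8–14 the 2nd, 15–21 the 3rd, 22–28 the 4th, 29–31 the 5th.
27 is in the range for the 4th.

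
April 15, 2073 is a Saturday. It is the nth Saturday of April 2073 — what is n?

Day 15 falls in week ⌈15/7⌉ of the month.
Days 1–7 hold the 1st Saturday, 8–14 the 2nd, 15–21 the 3rd, 22–28 the 4th, 29–31 the 5th.
15 is in the range for the 3rd.

3rd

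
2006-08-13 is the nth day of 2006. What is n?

225

Days in months before August: 31 + 28 + 31 + 30 + 31 + 30 + 31 = 212.
Plus 13 days into August → day 225.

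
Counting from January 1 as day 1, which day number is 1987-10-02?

Days in months before October: 31 + 28 + 31 + 30 + 31 + 30 + 31 + 31 + 30 = 273.
Plus 2 days into October → day 275.

275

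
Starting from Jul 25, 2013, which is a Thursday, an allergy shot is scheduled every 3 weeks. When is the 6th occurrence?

Nov 7, 2013

The 6th occurrence is 5 intervals after the first: 5 × 21 = 105 days after Jul 25, 2013.
Jul has 31 days — 6 days to the end of Jul leaves 99.
Aug has 31 days (68 left).
Sep has 30 days (38 left).
Oct has 31 days (7 left).
7 days into Nov → Nov 7, 2013.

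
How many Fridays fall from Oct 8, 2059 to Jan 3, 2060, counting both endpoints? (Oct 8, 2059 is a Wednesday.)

Oct 8, 2059 is a Wednesday; the first Friday on or after it is Oct 10, 2059 (2 days later).
From Oct 10, 2059 to Jan 3, 2060: 21 + 30 + 31 + 3 = 85 days (rest of Oct, Nov, Dec, Jan).
85 ÷ 7 = 12 full weeks with remainder 1, so 12 more Fridays after the first → 13.

13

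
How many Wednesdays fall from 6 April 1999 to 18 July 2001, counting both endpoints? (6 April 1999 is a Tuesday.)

120

6 April 1999 is a Tuesday; the first Wednesday on or after it is 7 April 1999 (1 day later).
From 7 April 1999 to 18 July 2001: 268 + 366 + 199 = 833 days (rest of 1999, 2000, to 18 July 2001 in 2001).
833 ÷ 7 = 119 full weeks with remainder 0, so 119 more Wednesdays after the first → 120.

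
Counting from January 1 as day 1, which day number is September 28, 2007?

Days in months before September: 31 + 28 + 31 + 30 + 31 + 30 + 31 + 31 = 243.
Plus 28 days into September → day 271.

271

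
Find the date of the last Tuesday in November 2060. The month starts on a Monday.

November 30, 2060

November 2060 begins on a Monday, so the first Tuesday is November 2 (1 day later).
November 2060 has 30 days. Adding weeks: 2, 9, 16, 23, 30 — the last one ≤ 30 is the 30th.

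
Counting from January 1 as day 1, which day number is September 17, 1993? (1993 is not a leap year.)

Days in months before September: 31 + 28 + 31 + 30 + 31 + 30 + 31 + 31 = 243.
Plus 17 days into September → day 260.

260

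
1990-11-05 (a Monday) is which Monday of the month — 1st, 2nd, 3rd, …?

1st

Day 5 falls in week ⌈5/7⌉ of the month.
Days 1–7 hold the 1st Monday, 8–14 the 2nd, 15–21 the 3rd, 22–28 the 4th, 29–31 the 5th.
5 is in the range for the 1st.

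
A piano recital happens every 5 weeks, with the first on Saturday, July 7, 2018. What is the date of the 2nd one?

August 11, 2018

The 2nd occurrence is 1 interval after the first: 1 × 35 = 35 days after July 7, 2018.
July has 31 days — 24 days to the end of July leaves 11.
11 days into August → August 11, 2018.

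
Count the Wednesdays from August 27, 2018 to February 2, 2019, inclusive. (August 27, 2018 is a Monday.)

August 27, 2018 is a Monday; the first Wednesday on or after it is August 29, 2018 (2 days later).
From August 29, 2018 to February 2, 2019: 2 + 30 + 31 + 30 + 31 + 31 + 2 = 157 days (rest of August, September, October, November, December, January, February).
157 ÷ 7 = 22 full weeks with remainder 3, so 22 more Wednesdays after the first → 23.

23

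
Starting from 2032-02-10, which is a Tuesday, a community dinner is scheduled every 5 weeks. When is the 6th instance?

2032-08-03

The 6th occurrence is 5 intervals after the first: 5 × 35 = 175 days after 2032-02-10.
February has 29 days — 19 days to the end of February leaves 156.
March has 31 days (125 left).
April has 30 days (95 left).
May has 31 days (64 left).
June has 30 days (34 left).
July has 31 days (3 left).
3 days into August → 2032-08-03.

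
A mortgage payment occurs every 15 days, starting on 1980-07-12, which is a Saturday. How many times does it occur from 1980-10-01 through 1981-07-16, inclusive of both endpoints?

19

Occurrences land 15·i days after 1980-07-12 for i = 0, 1, 2, …
1980-10-01 is 81 days after the start; 81 ÷ 15 = 5 remainder 6; since the remainder is 6, round up to i = 6. First occurrence in the window: #7 on 1980-10-10 (6×15 = 90 days in).
1981-07-16 is 369 days after the start; 369 ÷ 15 = 24 remainder 9. Last occurrence in the window: #25 on 1981-07-07.
Occurrences #7 through #25: 19 in total.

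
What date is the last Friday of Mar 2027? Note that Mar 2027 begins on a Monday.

Mar 26, 2027

Mar 2027 begins on a Monday, so the first Friday is Mar 5 (4 days later).
Mar 2027 has 31 days. Adding weeks: 5, 12, 19, 26 — the last one ≤ 31 is the 26th.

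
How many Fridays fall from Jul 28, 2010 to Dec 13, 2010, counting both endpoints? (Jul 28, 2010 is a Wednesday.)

20

Jul 28, 2010 is a Wednesday; the first Friday on or after it is Jul 30, 2010 (2 days later).
From Jul 30, 2010 to Dec 13, 2010: 1 + 31 + 30 + 31 + 30 + 13 = 136 days (rest of Jul, Aug, Sep, Oct, Nov, Dec).
136 ÷ 7 = 19 full weeks with remainder 3, so 19 more Fridays after the first → 20.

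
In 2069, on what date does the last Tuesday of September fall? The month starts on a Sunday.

2069-09-24

September 2069 begins on a Sunday, so the first Tuesday is September 3 (2 days later).
September 2069 has 30 days. Adding weeks: 3, 10, 17, 24 — the last one ≤ 30 is the 24th.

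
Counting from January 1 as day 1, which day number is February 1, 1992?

32

Days in months before February: 31 = 31.
Plus 1 day into February → day 32.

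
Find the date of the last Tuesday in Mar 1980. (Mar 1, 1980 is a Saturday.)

Mar 1980 begins on a Saturday, so the first Tuesday is Mar 4 (3 days later).
Mar 1980 has 31 days. Adding weeks: 4, 11, 18, 25 — the last one ≤ 31 is the 25th.

Mar 25, 1980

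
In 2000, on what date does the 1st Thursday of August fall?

3 August 2000

August 2000 begins on a Tuesday, so the first Thursday is August 3 (2 days later).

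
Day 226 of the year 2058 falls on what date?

Aug 14, 2058

Jan has 31 days (226 − 31 = 195 remain).
Feb has 28 days (195 − 28 = 167 remain).
Mar has 31 days (167 − 31 = 136 remain).
Apr has 30 days (136 − 30 = 106 remain).
May has 31 days (106 − 31 = 75 remain).
Jun has 30 days (75 − 30 = 45 remain).
Jul has 31 days (45 − 31 = 14 remain).
14 into Aug → Aug 14.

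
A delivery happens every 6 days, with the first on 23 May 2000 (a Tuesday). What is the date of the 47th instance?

The 47th occurrence is 46 intervals after the first: 46 × 6 = 276 days after 23 May 2000.
May has 31 days — 8 days to the end of May leaves 268.
June has 30 days (238 left).
July has 31 days (207 left).
August has 31 days (176 left).
September has 30 days (146 left).
October has 31 days (115 left).
November has 30 days (85 left).
December has 31 days (54 left).
January has 31 days (23 left).
23 days into February → 23 February 2001.

23 February 2001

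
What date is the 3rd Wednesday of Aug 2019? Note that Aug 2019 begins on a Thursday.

Aug 21, 2019

Aug 2019 begins on a Thursday, so the first Wednesday is Aug 7 (6 days later).
The 3rd Wednesday is 2 weeks later: 7 + 14 = 21.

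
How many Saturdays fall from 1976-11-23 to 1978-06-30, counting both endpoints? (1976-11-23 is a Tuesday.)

1976-11-23 is a Tuesday; the first Saturday on or after it is 1976-11-27 (4 days later).
From 1976-11-27 to 1978-06-30: 34 + 365 + 181 = 580 days (rest of 1976, 1977, to 1978-06-30 in 1978).
580 ÷ 7 = 82 full weeks with remainder 6, so 82 more Saturdays after the first → 83.

83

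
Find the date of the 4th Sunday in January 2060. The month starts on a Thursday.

January 2060 begins on a Thursday, so the first Sunday is January 4 (3 days later).
The 4th Sunday is 3 weeks later: 4 + 21 = 25.

2060-01-25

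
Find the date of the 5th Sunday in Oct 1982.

Oct 1982 begins on a Friday, so the first Sunday is Oct 3 (2 days later).
The 5th Sunday is 4 weeks later: 3 + 28 = 31.

Oct 31, 1982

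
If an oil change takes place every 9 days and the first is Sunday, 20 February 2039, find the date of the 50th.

6 May 2040

The 50th occurrence is 49 intervals after the first: 49 × 9 = 441 days after 20 February 2039.
February has 28 days — 8 days to the end of February leaves 433.
From end of February to end of 2039 is 306 days (127 left).
January has 31 days (96 left).
February has 29 days (67 left).
March has 31 days (36 left).
April has 30 days (6 left).
6 days into May → 6 May 2040.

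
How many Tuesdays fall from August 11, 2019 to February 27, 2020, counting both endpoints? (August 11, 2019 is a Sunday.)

August 11, 2019 is a Sunday; the first Tuesday on or after it is August 13, 2019 (2 days later).
From August 13, 2019 to February 27, 2020: 18 + 30 + 31 + 30 + 31 + 31 + 27 = 198 days (rest of August, September, October, November, December, January, February).
198 ÷ 7 = 28 full weeks with remainder 2, so 28 more Tuesdays after the first → 29.

29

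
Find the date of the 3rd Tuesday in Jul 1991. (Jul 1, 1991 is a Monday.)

Jul 16, 1991

Jul 1991 begins on a Monday, so the first Tuesday is Jul 2 (1 day later).
The 3rd Tuesday is 2 weeks later: 2 + 14 = 16.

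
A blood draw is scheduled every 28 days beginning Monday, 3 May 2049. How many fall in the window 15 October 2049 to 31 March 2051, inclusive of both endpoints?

Occurrences land 28·i days after 3 May 2049 for i = 0, 1, 2, …
15 October 2049 is 165 days after the start; 165 ÷ 28 = 5 remainder 25; since the remainder is 25, round up to i = 6. First occurrence in the window: #7 on 18 October 2049 (6×28 = 168 days in).
31 March 2051 is 697 days after the start; 697 ÷ 28 = 24 remainder 25. Last occurrence in the window: #25 on 6 March 2051.
Occurrences #7 through #25: 19 in total.

19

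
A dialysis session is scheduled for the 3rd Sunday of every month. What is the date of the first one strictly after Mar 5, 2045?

Mar 19, 2045

Mar 2045 starts on a Wednesday; its first Sunday is the 5th, so the 3rd Sunday is the 19th — Mar 19, 2045.
Mar 19, 2045 is after Mar 5, 2045, so that is the next one.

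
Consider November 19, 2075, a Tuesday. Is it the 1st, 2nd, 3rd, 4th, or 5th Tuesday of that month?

Day 19 falls in week ⌈19/7⌉ of the month.
Days 1–7 hold the 1st Tuesday, 8–14 the 2nd, 15–21 the 3rd, 22–28 the 4th, 29–31 the 5th.
19 is in the range for the 3rd.

3rd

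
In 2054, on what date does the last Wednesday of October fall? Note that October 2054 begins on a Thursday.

October 2054 begins on a Thursday, so the first Wednesday is October 7 (6 days later).
October 2054 has 31 days. Adding weeks: 7, 14, 21, 28 — the last one ≤ 31 is the 28th.

2054-10-28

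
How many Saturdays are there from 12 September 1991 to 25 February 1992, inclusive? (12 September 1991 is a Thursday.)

24

12 September 1991 is a Thursday; the first Saturday on or after it is 14 September 1991 (2 days later).
From 14 September 1991 to 25 February 1992: 16 + 31 + 30 + 31 + 31 + 25 = 164 days (rest of September, October, November, December, January, February).
164 ÷ 7 = 23 full weeks with remainder 3, so 23 more Saturdays after the first → 24.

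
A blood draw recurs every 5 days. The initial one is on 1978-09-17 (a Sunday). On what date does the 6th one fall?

The 6th occurrence is 5 intervals after the first: 5 × 5 = 25 days after 1978-09-17.
September has 30 days — 13 days to the end of September leaves 12.
12 days into October → 1978-10-12.

1978-10-12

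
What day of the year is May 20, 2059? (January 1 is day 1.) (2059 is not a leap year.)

Days in months before May: 31 + 28 + 31 + 30 = 120.
Plus 20 days into May → day 140.

140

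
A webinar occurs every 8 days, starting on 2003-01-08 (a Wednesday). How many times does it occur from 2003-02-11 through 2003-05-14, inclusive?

11

Occurrences land 8·i days after 2003-01-08 for i = 0, 1, 2, …
2003-02-11 is 34 days after the start; 34 ÷ 8 = 4 remainder 2; since the remainder is 2, round up to i = 5. First occurrence in the window: #6 on 2003-02-17 (5×8 = 40 days in).
2003-05-14 is 126 days after the start; 126 ÷ 8 = 15 remainder 6. Last occurrence in the window: #16 on 2003-05-08.
Occurrences #6 through #16: 11 in total.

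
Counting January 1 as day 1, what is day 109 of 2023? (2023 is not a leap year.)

Apr 19, 2023

Jan has 31 days (109 − 31 = 78 remain).
Feb has 28 days (78 − 28 = 50 remain).
Mar has 31 days (50 − 31 = 19 remain).
19 into Apr → Apr 19.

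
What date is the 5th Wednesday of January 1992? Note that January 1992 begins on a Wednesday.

1992-01-29

January 1992 begins on a Wednesday, so the first Wednesday is January 1.
The 5th Wednesday is 4 weeks later: 1 + 28 = 29.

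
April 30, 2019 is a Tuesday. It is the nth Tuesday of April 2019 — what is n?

Day 30 falls in week ⌈30/7⌉ of the month.
Days 1–7 hold the 1st Tuesday, 8–14 the 2nd, 15–21 the 3rd, 22–28 the 4th, 29–31 the 5th.
30 is in the range for the 5th.

5th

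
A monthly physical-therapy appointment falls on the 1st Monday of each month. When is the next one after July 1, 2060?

July 2060 starts on a Thursday, so its 1st Monday is July 5, 2060 (4 days in).
July 5, 2060 is after July 1, 2060, so that is the next one.

July 5, 2060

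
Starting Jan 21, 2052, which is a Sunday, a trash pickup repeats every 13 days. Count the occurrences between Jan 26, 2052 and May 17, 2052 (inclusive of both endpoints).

9

Occurrences land 13·i days after Jan 21, 2052 for i = 0, 1, 2, …
Jan 26, 2052 is 5 days after the start; 5 ÷ 13 = 0 remainder 5; since the remainder is 5, round up to i = 1. First occurrence in the window: #2 on Feb 3, 2052 (1×13 = 13 days in).
May 17, 2052 is 117 days after the start; 117 ÷ 13 = 9 remainder 0. Last occurrence in the window: #10 on May 17, 2052.
Occurrences #2 through #10: 9 in total.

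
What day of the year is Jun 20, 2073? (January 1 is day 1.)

171

Days in months before Jun: 31 + 28 + 31 + 30 + 31 = 151.
Plus 20 days into Jun → day 171.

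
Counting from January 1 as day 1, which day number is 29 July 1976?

211

Days in months before July: 31 + 29 + 31 + 30 + 31 + 30 = 182.
Plus 29 days into July → day 211.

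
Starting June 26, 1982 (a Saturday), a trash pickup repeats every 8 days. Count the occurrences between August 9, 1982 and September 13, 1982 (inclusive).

Occurrences land 8·i days after June 26, 1982 for i = 0, 1, 2, …
August 9, 1982 is 44 days after the start; 44 ÷ 8 = 5 remainder 4; since the remainder is 4, round up to i = 6. First occurrence in the window: #7 on August 13, 1982 (6×8 = 48 days in).
September 13, 1982 is 79 days after the start; 79 ÷ 8 = 9 remainder 7. Last occurrence in the window: #10 on September 6, 1982.
Occurrences #7 through #10: 4 in total.

4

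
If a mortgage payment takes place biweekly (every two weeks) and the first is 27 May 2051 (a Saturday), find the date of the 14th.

The 14th occurrence is 13 intervals after the first: 13 × 14 = 182 days after 27 May 2051.
May has 31 days — 4 days to the end of May leaves 178.
June has 30 days (148 left).
July has 31 days (117 left).
August has 31 days (86 left).
September has 30 days (56 left).
October has 31 days (25 left).
25 days into November → 25 November 2051.

25 November 2051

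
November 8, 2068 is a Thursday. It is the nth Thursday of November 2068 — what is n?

Day 8 falls in week ⌈8/7⌉ of the month.
Days 1–7 hold the 1st Thursday, 8–14 the 2nd, 15–21 the 3rd, 22–28 the 4th, 29–31 the 5th.
8 is in the range for the 2nd.

2nd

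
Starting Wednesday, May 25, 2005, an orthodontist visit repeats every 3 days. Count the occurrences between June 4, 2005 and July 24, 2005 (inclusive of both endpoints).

17

Occurrences land 3·i days after May 25, 2005 for i = 0, 1, 2, …
June 4, 2005 is 10 days after the start; 10 ÷ 3 = 3 remainder 1; since the remainder is 1, round up to i = 4. First occurrence in the window: #5 on June 6, 2005 (4×3 = 12 days in).
July 24, 2005 is 60 days after the start; 60 ÷ 3 = 20 remainder 0. Last occurrence in the window: #21 on July 24, 2005.
Occurrences #5 through #21: 17 in total.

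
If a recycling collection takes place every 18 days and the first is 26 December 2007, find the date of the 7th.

The 7th occurrence is 6 intervals after the first: 6 × 18 = 108 days after 26 December 2007.
December has 31 days — 5 days to the end of December leaves 103.
January has 31 days (72 left).
February has 29 days (43 left).
March has 31 days (12 left).
12 days into April → 12 April 2008.

12 April 2008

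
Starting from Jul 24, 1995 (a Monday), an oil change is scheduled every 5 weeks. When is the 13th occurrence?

Sep 16, 1996

The 13th occurrence is 12 intervals after the first: 12 × 35 = 420 days after Jul 24, 1995.
Jul has 31 days — 7 days to the end of Jul leaves 413.
From end of Jul to end of 1995 is 153 days (260 left).
Jan has 31 days (229 left).
Feb has 29 days (200 left).
Mar has 31 days (169 left).
Apr has 30 days (139 left).
May has 31 days (108 left).
Jun has 30 days (78 left).
Jul has 31 days (47 left).
Aug has 31 days (16 left).
16 days into Sep → Sep 16, 1996.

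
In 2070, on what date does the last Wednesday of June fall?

June 2070 begins on a Sunday, so the first Wednesday is June 4 (3 days later).
June 2070 has 30 days. Adding weeks: 4, 11, 18, 25 — the last one ≤ 30 is the 25th.

2070-06-25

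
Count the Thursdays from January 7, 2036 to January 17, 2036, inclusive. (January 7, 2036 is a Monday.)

January 7, 2036 is a Monday; the first Thursday on or after it is January 10, 2036 (3 days later).
From January 10, 2036 to January 17, 2036 is 17 − 10 = 7 days.
7 ÷ 7 = 1 full weeks with remainder 0, so 1 more Thursdays after the first → 2.

2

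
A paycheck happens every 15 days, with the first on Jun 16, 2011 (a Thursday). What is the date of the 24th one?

The 24th occurrence is 23 intervals after the first: 23 × 15 = 345 days after Jun 16, 2011.
Jun has 30 days — 14 days to the end of Jun leaves 331.
Jul has 31 days (300 left).
Aug has 31 days (269 left).
Sep has 30 days (239 left).
Oct has 31 days (208 left).
Nov has 30 days (178 left).
Dec has 31 days (147 left).
Jan has 31 days (116 left).
Feb has 29 days (87 left).
Mar has 31 days (56 left).
Apr has 30 days (26 left).
26 days into May → May 26, 2012.

May 26, 2012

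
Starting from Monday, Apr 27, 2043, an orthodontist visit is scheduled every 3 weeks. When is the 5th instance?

The 5th occurrence is 4 intervals after the first: 4 × 21 = 84 days after Apr 27, 2043.
Apr has 30 days — 3 days to the end of Apr leaves 81.
May has 31 days (50 left).
Jun has 30 days (20 left).
20 days into Jul → Jul 20, 2043.

Jul 20, 2043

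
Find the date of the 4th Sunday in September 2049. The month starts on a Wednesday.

September 26, 2049

September 2049 begins on a Wednesday, so the first Sunday is September 5 (4 days later).
The 4th Sunday is 3 weeks later: 5 + 21 = 26.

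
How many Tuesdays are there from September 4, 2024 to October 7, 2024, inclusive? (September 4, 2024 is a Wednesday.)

September 4, 2024 is a Wednesday; the first Tuesday on or after it is September 10, 2024 (6 days later).
From September 10, 2024 to October 7, 2024: 20 + 7 = 27 days (rest of September, October).
27 ÷ 7 = 3 full weeks with remainder 6, so 3 more Tuesdays after the first → 4.

4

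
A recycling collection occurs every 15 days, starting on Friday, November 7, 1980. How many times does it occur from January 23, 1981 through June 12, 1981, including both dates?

9

Occurrences land 15·i days after November 7, 1980 for i = 0, 1, 2, …
January 23, 1981 is 77 days after the start; 77 ÷ 15 = 5 remainder 2; since the remainder is 2, round up to i = 6. First occurrence in the window: #7 on February 5, 1981 (6×15 = 90 days in).
June 12, 1981 is 217 days after the start; 217 ÷ 15 = 14 remainder 7. Last occurrence in the window: #15 on June 5, 1981.
Occurrences #7 through #15: 9 in total.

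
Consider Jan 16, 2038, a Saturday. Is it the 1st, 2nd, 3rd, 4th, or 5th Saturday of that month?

3rd

Day 16 falls in week ⌈16/7⌉ of the month.
Days 1–7 hold the 1st Saturday, 8–14 the 2nd, 15–21 the 3rd, 22–28 the 4th, 29–31 the 5th.
16 is in the range for the 3rd.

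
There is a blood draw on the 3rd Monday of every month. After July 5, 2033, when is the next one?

July 18, 2033

July 2033 starts on a Friday; its first Monday is the 4th, so the 3rd Monday is the 18th — July 18, 2033.
July 18, 2033 is after July 5, 2033, so that is the next one.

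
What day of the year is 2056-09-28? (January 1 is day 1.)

Days in months before September: 31 + 29 + 31 + 30 + 31 + 30 + 31 + 31 = 244.
Plus 28 days into September → day 272.

272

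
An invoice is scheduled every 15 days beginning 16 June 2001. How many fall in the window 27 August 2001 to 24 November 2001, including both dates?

6

Occurrences land 15·i days after 16 June 2001 for i = 0, 1, 2, …
27 August 2001 is 72 days after the start; 72 ÷ 15 = 4 remainder 12; since the remainder is 12, round up to i = 5. First occurrence in the window: #6 on 30 August 2001 (5×15 = 75 days in).
24 November 2001 is 161 days after the start; 161 ÷ 15 = 10 remainder 11. Last occurrence in the window: #11 on 13 November 2001.
Occurrences #6 through #11: 6 in total.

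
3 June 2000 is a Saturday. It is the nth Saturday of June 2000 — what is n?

Day 3 falls in week ⌈3/7⌉ of the month.
Days 1–7 hold the 1st Saturday, 8–14 the 2nd, 15–21 the 3rd, 22–28 the 4th, 29–31 the 5th.
3 is in the range for the 1st.

1st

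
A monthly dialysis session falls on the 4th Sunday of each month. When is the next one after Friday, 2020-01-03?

January 2020 starts on a Wednesday; its first Sunday is the 5th, so the 4th Sunday is the 26th — 2020-01-26.
2020-01-26 is after 2020-01-03, so that is the next one.

2020-01-26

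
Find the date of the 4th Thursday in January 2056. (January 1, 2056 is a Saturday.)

2056-01-27

January 2056 begins on a Saturday, so the first Thursday is January 6 (5 days later).
The 4th Thursday is 3 weeks later: 6 + 21 = 27.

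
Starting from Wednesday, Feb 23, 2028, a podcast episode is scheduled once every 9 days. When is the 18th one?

Jul 25, 2028

The 18th occurrence is 17 intervals after the first: 17 × 9 = 153 days after Feb 23, 2028.
Feb has 29 days — 6 days to the end of Feb leaves 147.
Mar has 31 days (116 left).
Apr has 30 days (86 left).
May has 31 days (55 left).
Jun has 30 days (25 left).
25 days into Jul → Jul 25, 2028.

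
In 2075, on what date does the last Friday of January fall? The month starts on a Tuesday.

January 25, 2075

January 2075 begins on a Tuesday, so the first Friday is January 4 (3 days later).
January 2075 has 31 days. Adding weeks: 4, 11, 18, 25 — the last one ≤ 31 is the 25th.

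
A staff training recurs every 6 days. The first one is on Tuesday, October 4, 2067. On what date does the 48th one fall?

July 12, 2068

The 48th occurrence is 47 intervals after the first: 47 × 6 = 282 days after October 4, 2067.
October has 31 days — 27 days to the end of October leaves 255.
November has 30 days (225 left).
December has 31 days (194 left).
January has 31 days (163 left).
February has 29 days (134 left).
March has 31 days (103 left).
April has 30 days (73 left).
May has 31 days (42 left).
June has 30 days (12 left).
12 days into July → July 12, 2068.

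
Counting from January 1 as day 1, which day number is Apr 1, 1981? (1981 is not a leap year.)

Days in months before Apr: 31 + 28 + 31 = 90.
Plus 1 day into Apr → day 91.

91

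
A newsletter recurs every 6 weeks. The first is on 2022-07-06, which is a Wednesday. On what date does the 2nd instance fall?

2022-08-17

The 2nd occurrence is 1 interval after the first: 1 × 42 = 42 days after 2022-07-06.
July has 31 days — 25 days to the end of July leaves 17.
17 days into August → 2022-08-17.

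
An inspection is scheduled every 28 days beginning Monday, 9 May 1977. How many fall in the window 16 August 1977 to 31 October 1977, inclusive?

Occurrences land 28·i days after 9 May 1977 for i = 0, 1, 2, …
16 August 1977 is 99 days after the start; 99 ÷ 28 = 3 remainder 15; since the remainder is 15, round up to i = 4. First occurrence in the window: #5 on 29 August 1977 (4×28 = 112 days in).
31 October 1977 is 175 days after the start; 175 ÷ 28 = 6 remainder 7. Last occurrence in the window: #7 on 24 October 1977.
Occurrences #5 through #7: 3 in total.

3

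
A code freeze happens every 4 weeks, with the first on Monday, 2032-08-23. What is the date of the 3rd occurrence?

2032-10-18

The 3rd occurrence is 2 intervals after the first: 2 × 28 = 56 days after 2032-08-23.
August has 31 days — 8 days to the end of August leaves 48.
September has 30 days (18 left).
18 days into October → 2032-10-18.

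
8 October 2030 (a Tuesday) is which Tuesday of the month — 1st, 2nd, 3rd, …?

Day 8 falls in week ⌈8/7⌉ of the month.
Days 1–7 hold the 1st Tuesday, 8–14 the 2nd, 15–21 the 3rd, 22–28 the 4th, 29–31 the 5th.
8 is in the range for the 2nd.

2nd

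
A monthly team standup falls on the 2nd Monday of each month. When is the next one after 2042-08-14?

August 2042 starts on a Friday; its first Monday is the 4th, so the 2nd Monday is the 11th — 2042-08-11.
That is not after 2042-08-14, so look at September 2042.
September 2042 starts on a Monday; its first Monday is the 1st, so the 2nd Monday is the 8th — 2042-09-08.

2042-09-08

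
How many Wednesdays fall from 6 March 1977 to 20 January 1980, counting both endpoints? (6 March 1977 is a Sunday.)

150

6 March 1977 is a Sunday; the first Wednesday on or after it is 9 March 1977 (3 days later).
From 9 March 1977 to 20 January 1980: 297 + 365 + 365 + 20 = 1047 days (rest of 1977, 1978, 1979, to 20 January 1980 in 1980).
1047 ÷ 7 = 149 full weeks with remainder 4, so 149 more Wednesdays after the first → 150.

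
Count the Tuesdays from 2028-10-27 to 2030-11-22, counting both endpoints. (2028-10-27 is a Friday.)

2028-10-27 is a Friday; the first Tuesday on or after it is 2028-10-31 (4 days later).
From 2028-10-31 to 2030-11-22: 61 + 365 + 326 = 752 days (rest of 2028, 2029, to 2030-11-22 in 2030).
752 ÷ 7 = 107 full weeks with remainder 3, so 107 more Tuesdays after the first → 108.

108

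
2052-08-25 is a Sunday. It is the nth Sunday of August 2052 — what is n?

Day 25 falls in week ⌈25/7⌉ of the month.
Days 1–7 hold the 1st Sunday, 8–14 the 2nd, 15–21 the 3rd, 22–28 the 4th, 29–31 the 5th.
25 is in the range for the 4th.

4th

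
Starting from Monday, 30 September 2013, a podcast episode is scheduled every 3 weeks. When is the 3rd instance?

11 November 2013

The 3rd occurrence is 2 intervals after the first: 2 × 21 = 42 days after 30 September 2013.
September has 30 days — 0 days to the end of September leaves 42.
October has 31 days (11 left).
11 days into November → 11 November 2013.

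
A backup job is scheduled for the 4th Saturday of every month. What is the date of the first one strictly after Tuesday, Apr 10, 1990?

Apr 28, 1990

Apr 1990 starts on a Sunday; its first Saturday is the 7th, so the 4th Saturday is the 28th — Apr 28, 1990.
Apr 28, 1990 is after Apr 10, 1990, so that is the next one.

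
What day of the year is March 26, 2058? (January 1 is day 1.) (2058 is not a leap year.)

85

Days in months before March: 31 + 28 = 59.
Plus 26 days into March → day 85.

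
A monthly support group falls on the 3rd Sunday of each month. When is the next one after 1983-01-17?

1983-02-20

January 1983 starts on a Saturday; its first Sunday is the 2nd, so the 3rd Sunday is the 16th — 1983-01-16.
That is not after 1983-01-17, so look at February 1983.
February 1983 starts on a Tuesday; its first Sunday is the 6th, so the 3rd Sunday is the 20th — 1983-02-20.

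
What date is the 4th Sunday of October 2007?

2007-10-28

October 2007 begins on a Monday, so the first Sunday is October 7 (6 days later).
The 4th Sunday is 3 weeks later: 7 + 21 = 28.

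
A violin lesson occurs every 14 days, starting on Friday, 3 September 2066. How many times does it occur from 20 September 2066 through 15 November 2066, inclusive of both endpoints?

4

Occurrences land 14·i days after 3 September 2066 for i = 0, 1, 2, …
20 September 2066 is 17 days after the start; 17 ÷ 14 = 1 remainder 3; since the remainder is 3, round up to i = 2. First occurrence in the window: #3 on 1 October 2066 (2×14 = 28 days in).
15 November 2066 is 73 days after the start; 73 ÷ 14 = 5 remainder 3. Last occurrence in the window: #6 on 12 November 2066.
Occurrences #3 through #6: 4 in total.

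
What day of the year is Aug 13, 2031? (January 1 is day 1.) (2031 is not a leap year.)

Days in months before Aug: 31 + 28 + 31 + 30 + 31 + 30 + 31 = 212.
Plus 13 days into Aug → day 225.

225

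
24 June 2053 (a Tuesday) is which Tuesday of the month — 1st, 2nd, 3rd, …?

4th

Day 24 falls in week ⌈24/7⌉ of the month.
Days 1–7 hold the 1st Tuesday, 8–14 the 2nd, 15–21 the 3rd, 22–28 the 4th, 29–31 the 5th.
24 is in the range for the 4th.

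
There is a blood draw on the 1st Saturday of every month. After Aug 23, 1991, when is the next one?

Sep 7, 1991

Aug 1991 starts on a Thursday, so its 1st Saturday is Aug 3, 1991 (2 days in).
That is not after Aug 23, 1991, so look at Sep 1991.
Sep 1991 starts on a Sunday, so its 1st Saturday is Sep 7, 1991 (6 days in).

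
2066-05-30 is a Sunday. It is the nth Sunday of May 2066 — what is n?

5th

Day 30 falls in week ⌈30/7⌉ of the month.
Days 1–7 hold the 1st Sunday, 8–14 the 2nd, 15–21 the 3rd, 22–28 the 4th, 29–31 the 5th.
30 is in the range for the 5th.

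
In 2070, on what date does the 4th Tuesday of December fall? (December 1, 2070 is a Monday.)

December 2070 begins on a Monday, so the first Tuesday is December 2 (1 day later).
The 4th Tuesday is 3 weeks later: 2 + 21 = 23.

23 December 2070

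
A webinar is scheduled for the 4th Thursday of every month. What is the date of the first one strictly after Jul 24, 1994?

Jul 1994 starts on a Friday; its first Thursday is the 7th, so the 4th Thursday is the 28th — Jul 28, 1994.
Jul 28, 1994 is after Jul 24, 1994, so that is the next one.

Jul 28, 1994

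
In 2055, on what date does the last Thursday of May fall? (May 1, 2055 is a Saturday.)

May 2055 begins on a Saturday, so the first Thursday is May 6 (5 days later).
May 2055 has 31 days. Adding weeks: 6, 13, 20, 27 — the last one ≤ 31 is the 27th.

May 27, 2055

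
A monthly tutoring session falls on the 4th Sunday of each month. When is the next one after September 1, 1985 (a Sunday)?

September 22, 1985

September 1985 starts on a Sunday; its first Sunday is the 1st, so the 4th Sunday is the 22nd — September 22, 1985.
September 22, 1985 is after September 1, 1985, so that is the next one.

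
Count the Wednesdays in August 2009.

August 1, 2009 is a Saturday; the first Wednesday on or after it is August 5, 2009 (4 days later).
From August 5, 2009 to August 31, 2009 is 31 − 5 = 26 days.
26 ÷ 7 = 3 full weeks with remainder 5, so 3 more Wednesdays after the first → 4.

4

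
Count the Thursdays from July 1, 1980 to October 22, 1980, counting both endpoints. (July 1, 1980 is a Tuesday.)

July 1, 1980 is a Tuesday; the first Thursday on or after it is July 3, 1980 (2 days later).
From July 3, 1980 to October 22, 1980: 28 + 31 + 30 + 22 = 111 days (rest of July, August, September, October).
111 ÷ 7 = 15 full weeks with remainder 6, so 15 more Thursdays after the first → 16.

16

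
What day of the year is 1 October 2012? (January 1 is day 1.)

275

Days in months before October: 31 + 29 + 31 + 30 + 31 + 30 + 31 + 31 + 30 = 274.
Plus 1 day into October → day 275.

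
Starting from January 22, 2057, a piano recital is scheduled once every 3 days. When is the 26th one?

The 26th occurrence is 25 intervals after the first: 25 × 3 = 75 days after January 22, 2057.
January has 31 days — 9 days to the end of January leaves 66.
February has 28 days (38 left).
March has 31 days (7 left).
7 days into April → April 7, 2057.

April 7, 2057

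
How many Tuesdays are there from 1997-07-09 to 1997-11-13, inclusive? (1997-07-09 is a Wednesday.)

1997-07-09 is a Wednesday; the first Tuesday on or after it is 1997-07-15 (6 days later).
From 1997-07-15 to 1997-11-13: 16 + 31 + 30 + 31 + 13 = 121 days (rest of July, August, September, October, November).
121 ÷ 7 = 17 full weeks with remainder 2, so 17 more Tuesdays after the first → 18.

18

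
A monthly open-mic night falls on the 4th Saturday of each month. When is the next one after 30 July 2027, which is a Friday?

28 August 2027

July 2027 starts on a Thursday; its first Saturday is the 3rd, so the 4th Saturday is the 24th — 24 July 2027.
That is not after 30 July 2027, so look at August 2027.
August 2027 starts on a Sunday; its first Saturday is the 7th, so the 4th Saturday is the 28th — 28 August 2027.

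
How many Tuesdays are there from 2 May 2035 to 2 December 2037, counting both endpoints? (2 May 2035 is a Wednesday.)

2 May 2035 is a Wednesday; the first Tuesday on or after it is 8 May 2035 (6 days later).
From 8 May 2035 to 2 December 2037: 237 + 366 + 336 = 939 days (rest of 2035, 2036, to 2 December 2037 in 2037).
939 ÷ 7 = 134 full weeks with remainder 1, so 134 more Tuesdays after the first → 135.

135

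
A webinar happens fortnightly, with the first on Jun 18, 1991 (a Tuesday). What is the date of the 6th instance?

Aug 27, 1991

The 6th occurrence is 5 intervals after the first: 5 × 14 = 70 days after Jun 18, 1991.
Jun has 30 days — 12 days to the end of Jun leaves 58.
Jul has 31 days (27 left).
27 days into Aug → Aug 27, 1991.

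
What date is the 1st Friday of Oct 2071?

Oct 2, 2071

Oct 2071 begins on a Thursday, so the first Friday is Oct 2 (1 day later).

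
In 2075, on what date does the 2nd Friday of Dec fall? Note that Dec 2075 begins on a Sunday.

Dec 13, 2075

Dec 2075 begins on a Sunday, so the first Friday is Dec 6 (5 days later).
The 2nd Friday is 1 weeks later: 6 + 7 = 13.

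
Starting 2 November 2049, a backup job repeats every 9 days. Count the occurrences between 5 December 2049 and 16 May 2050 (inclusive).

Occurrences land 9·i days after 2 November 2049 for i = 0, 1, 2, …
5 December 2049 is 33 days after the start; 33 ÷ 9 = 3 remainder 6; since the remainder is 6, round up to i = 4. First occurrence in the window: #5 on 8 December 2049 (4×9 = 36 days in).
16 May 2050 is 195 days after the start; 195 ÷ 9 = 21 remainder 6. Last occurrence in the window: #22 on 10 May 2050.
Occurrences #5 through #22: 18 in total.

18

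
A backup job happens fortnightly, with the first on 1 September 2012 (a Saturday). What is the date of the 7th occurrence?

The 7th occurrence is 6 intervals after the first: 6 × 14 = 84 days after 1 September 2012.
September has 30 days — 29 days to the end of September leaves 55.
October has 31 days (24 left).
24 days into November → 24 November 2012.

24 November 2012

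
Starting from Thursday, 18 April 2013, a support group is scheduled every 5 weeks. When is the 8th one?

The 8th occurrence is 7 intervals after the first: 7 × 35 = 245 days after 18 April 2013.
April has 30 days — 12 days to the end of April leaves 233.
May has 31 days (202 left).
June has 30 days (172 left).
July has 31 days (141 left).
August has 31 days (110 left).
September has 30 days (80 left).
October has 31 days (49 left).
November has 30 days (19 left).
19 days into December → 19 December 2013.

19 December 2013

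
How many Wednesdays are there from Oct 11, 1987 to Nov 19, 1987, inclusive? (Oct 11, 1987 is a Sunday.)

6

Oct 11, 1987 is a Sunday; the first Wednesday on or after it is Oct 14, 1987 (3 days later).
From Oct 14, 1987 to Nov 19, 1987: 17 + 19 = 36 days (rest of Oct, Nov).
36 ÷ 7 = 5 full weeks with remainder 1, so 5 more Wednesdays after the first → 6.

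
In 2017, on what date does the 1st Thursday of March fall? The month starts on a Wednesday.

March 2017 begins on a Wednesday, so the first Thursday is March 2 (1 day later).

March 2, 2017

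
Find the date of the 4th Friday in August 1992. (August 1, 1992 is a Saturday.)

August 1992 begins on a Saturday, so the first Friday is August 7 (6 days later).
The 4th Friday is 3 weeks later: 7 + 21 = 28.

1992-08-28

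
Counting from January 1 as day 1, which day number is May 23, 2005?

Days in months before May: 31 + 28 + 31 + 30 = 120.
Plus 23 days into May → day 143.

143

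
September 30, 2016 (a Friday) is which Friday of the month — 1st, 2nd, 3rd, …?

5th

Day 30 falls in week ⌈30/7⌉ of the month.
Days 1–7 hold the 1st Friday, 8–14 the 2nd, 15–21 the 3rd, 22–28 the 4th, 29–31 the 5th.
30 is in the range for the 5th.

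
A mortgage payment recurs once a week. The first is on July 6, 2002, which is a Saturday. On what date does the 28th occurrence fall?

January 11, 2003

The 28th occurrence is 27 intervals after the first: 27 × 7 = 189 days after July 6, 2002.
July has 31 days — 25 days to the end of July leaves 164.
August has 31 days (133 left).
September has 30 days (103 left).
October has 31 days (72 left).
November has 30 days (42 left).
December has 31 days (11 left).
11 days into January → January 11, 2003.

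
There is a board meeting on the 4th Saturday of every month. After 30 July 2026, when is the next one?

22 August 2026

July 2026 starts on a Wednesday; its first Saturday is the 4th, so the 4th Saturday is the 25th — 25 July 2026.
That is not after 30 July 2026, so look at August 2026.
August 2026 starts on a Saturday; its first Saturday is the 1st, so the 4th Saturday is the 22nd — 22 August 2026.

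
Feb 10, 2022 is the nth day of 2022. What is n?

Days in months before Feb: 31 = 31.
Plus 10 days into Feb → day 41.

41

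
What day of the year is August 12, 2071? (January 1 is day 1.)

Days in months before August: 31 + 28 + 31 + 30 + 31 + 30 + 31 = 212.
Plus 12 days into August → day 224.

224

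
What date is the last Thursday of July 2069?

2069-07-25

July 2069 begins on a Monday, so the first Thursday is July 4 (3 days later).
July 2069 has 31 days. Adding weeks: 4, 11, 18, 25 — the last one ≤ 31 is the 25th.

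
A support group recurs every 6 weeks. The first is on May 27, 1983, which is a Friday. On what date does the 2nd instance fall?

July 8, 1983

The 2nd occurrence is 1 interval after the first: 1 × 42 = 42 days after May 27, 1983.
May has 31 days — 4 days to the end of May leaves 38.
June has 30 days (8 left).
8 days into July → July 8, 1983.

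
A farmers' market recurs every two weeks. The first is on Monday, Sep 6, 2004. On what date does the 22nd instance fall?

Jun 27, 2005

The 22nd occurrence is 21 intervals after the first: 21 × 14 = 294 days after Sep 6, 2004.
Sep has 30 days — 24 days to the end of Sep leaves 270.
Oct has 31 days (239 left).
Nov has 30 days (209 left).
Dec has 31 days (178 left).
Jan has 31 days (147 left).
Feb has 28 days (119 left).
Mar has 31 days (88 left).
Apr has 30 days (58 left).
May has 31 days (27 left).
27 days into Jun → Jun 27, 2005.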